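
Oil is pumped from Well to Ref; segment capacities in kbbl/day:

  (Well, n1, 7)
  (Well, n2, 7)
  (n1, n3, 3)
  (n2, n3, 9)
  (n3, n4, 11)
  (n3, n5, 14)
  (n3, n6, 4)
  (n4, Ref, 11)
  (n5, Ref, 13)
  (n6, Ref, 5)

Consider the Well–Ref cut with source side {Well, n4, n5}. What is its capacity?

Edges leaving {Well, n4, n5}: Well→n1 (7), Well→n2 (7), n4→Ref (11), n5→Ref (13).
Cut capacity = 7 + 7 + 11 + 13 = 38.

38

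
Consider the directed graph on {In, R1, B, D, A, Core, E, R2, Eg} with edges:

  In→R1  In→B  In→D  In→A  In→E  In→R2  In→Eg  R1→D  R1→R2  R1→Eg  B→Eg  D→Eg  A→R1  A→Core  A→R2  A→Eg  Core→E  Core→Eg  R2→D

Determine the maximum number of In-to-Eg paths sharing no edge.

Assign every edge capacity 1; by Menger, the answer equals the max flow.
Path In→Eg (+1); total 1.
Path In→R1→Eg (+1); total 2.
Path In→B→Eg (+1); total 3.
Path In→D→Eg (+1); total 4.
Path In→A→Eg (+1); total 5.
No residual In→Eg path; max flow = 5.
Certifying cut of size 5: {D→Eg, In→A, In→B, In→Eg, In→R1}.

5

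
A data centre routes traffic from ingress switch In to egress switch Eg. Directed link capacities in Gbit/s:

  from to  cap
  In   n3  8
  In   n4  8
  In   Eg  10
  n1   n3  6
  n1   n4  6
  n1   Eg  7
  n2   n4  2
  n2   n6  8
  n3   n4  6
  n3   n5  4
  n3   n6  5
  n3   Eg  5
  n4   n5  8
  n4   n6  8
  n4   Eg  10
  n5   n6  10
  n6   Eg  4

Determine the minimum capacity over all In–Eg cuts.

Augment In→Eg: bottleneck 10, flow now 10.
Augment In→n3→Eg: bottleneck 5, flow now 15.
Augment In→n4→Eg: bottleneck 8, flow now 23.
Augment In→n3→n4→Eg: bottleneck 2, flow now 25.
Augment In→n3→n6→Eg: bottleneck 1, flow now 26.
No augmenting path remains; maximum flow = 26.
By max-flow min-cut, the minimum cut capacity equals the max flow.
In the residual graph, reachable from In: {In}.
Min-cut edges: In→n3 (8), In→n4 (8), In→Eg (10); capacity 8 + 8 + 10 = 26.

26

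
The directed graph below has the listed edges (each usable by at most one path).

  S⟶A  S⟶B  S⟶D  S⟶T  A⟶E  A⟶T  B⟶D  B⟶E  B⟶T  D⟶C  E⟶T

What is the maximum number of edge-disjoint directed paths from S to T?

3

Assign every edge capacity 1; by Menger, the answer equals the max flow.
Path S→T (+1); total 1.
Path S→A→T (+1); total 2.
Path S→B→T (+1); total 3.
No residual S→T path; max flow = 3.
Certifying cut of size 3: {S→A, S→B, S→T}.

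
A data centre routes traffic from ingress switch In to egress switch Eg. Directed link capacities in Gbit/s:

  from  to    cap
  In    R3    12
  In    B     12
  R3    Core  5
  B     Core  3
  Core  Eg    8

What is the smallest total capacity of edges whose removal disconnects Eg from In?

Augment In→R3→Core→Eg: bottleneck 5, flow now 5.
Augment In→B→Core→Eg: bottleneck 3, flow now 8.
No augmenting path remains; maximum flow = 8.
By max-flow min-cut, the minimum cut capacity equals the max flow.
In the residual graph, reachable from In: {In, R3, B}.
Min-cut edges: R3→Core (5), B→Core (3); capacity 5 + 3 = 8.

8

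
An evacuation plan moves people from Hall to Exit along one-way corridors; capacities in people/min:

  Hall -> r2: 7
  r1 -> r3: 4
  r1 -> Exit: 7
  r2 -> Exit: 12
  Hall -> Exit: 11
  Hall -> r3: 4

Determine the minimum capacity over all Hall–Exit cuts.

18

Augment Hall→Exit: bottleneck 11, flow now 11.
Augment Hall→r2→Exit: bottleneck 7, flow now 18.
No augmenting path remains; maximum flow = 18.
By max-flow min-cut, the minimum cut capacity equals the max flow.
In the residual graph, reachable from Hall: {Hall, r3}.
Min-cut edges: Hall→r2 (7), Hall→Exit (11); capacity 7 + 11 = 18.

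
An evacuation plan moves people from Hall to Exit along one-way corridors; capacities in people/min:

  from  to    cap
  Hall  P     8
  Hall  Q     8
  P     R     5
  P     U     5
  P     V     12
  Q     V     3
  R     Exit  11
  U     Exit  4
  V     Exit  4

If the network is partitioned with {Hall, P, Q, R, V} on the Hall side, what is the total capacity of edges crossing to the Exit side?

20

Edges leaving {Hall, P, Q, R, V}: P→U (5), R→Exit (11), V→Exit (4).
Cut capacity = 5 + 11 + 4 = 20.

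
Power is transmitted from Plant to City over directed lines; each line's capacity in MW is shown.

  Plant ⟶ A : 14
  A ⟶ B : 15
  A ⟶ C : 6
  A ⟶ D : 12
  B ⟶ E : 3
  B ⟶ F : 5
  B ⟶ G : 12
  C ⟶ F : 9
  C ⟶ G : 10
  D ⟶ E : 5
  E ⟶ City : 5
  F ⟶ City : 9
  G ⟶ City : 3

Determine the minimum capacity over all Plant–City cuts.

14

Augment Plant→A→B→E→City: bottleneck 3, flow now 3.
Augment Plant→A→B→F→City: bottleneck 5, flow now 8.
Augment Plant→A→B→G→City: bottleneck 3, flow now 11.
Augment Plant→A→C→F→City: bottleneck 3, flow now 14.
No augmenting path remains; maximum flow = 14.
By max-flow min-cut, the minimum cut capacity equals the max flow.
In the residual graph, reachable from Plant: {Plant}.
Min-cut edges: Plant→A (14); capacity 14 = 14.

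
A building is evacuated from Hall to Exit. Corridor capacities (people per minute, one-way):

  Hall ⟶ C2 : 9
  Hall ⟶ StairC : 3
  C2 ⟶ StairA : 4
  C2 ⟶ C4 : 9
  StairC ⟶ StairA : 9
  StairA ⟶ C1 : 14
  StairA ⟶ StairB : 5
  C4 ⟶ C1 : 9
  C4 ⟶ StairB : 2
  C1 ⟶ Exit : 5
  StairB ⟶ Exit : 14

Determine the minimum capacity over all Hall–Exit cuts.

12

Augment Hall→C2→StairA→C1→Exit: bottleneck 4, flow now 4.
Augment Hall→C2→C4→C1→Exit: bottleneck 1, flow now 5.
Augment Hall→C2→C4→StairB→Exit: bottleneck 2, flow now 7.
Augment Hall→StairC→StairA→StairB→Exit: bottleneck 3, flow now 10.
Augment Hall→C2→C4→C1→StairA→StairB→Exit: bottleneck 2, flow now 12. (uses reverse residual edge)
No augmenting path remains; maximum flow = 12.
By max-flow min-cut, the minimum cut capacity equals the max flow.
In the residual graph, reachable from Hall: {Hall}.
Min-cut edges: Hall→C2 (9), Hall→StairC (3); capacity 9 + 3 = 12.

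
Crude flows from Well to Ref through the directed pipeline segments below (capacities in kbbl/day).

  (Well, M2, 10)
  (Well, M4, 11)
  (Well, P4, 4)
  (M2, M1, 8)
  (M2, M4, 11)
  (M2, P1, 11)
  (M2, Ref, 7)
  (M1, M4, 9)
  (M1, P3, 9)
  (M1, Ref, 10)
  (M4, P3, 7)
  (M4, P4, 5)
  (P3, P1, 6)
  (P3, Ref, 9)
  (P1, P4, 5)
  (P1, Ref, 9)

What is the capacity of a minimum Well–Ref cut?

Augment Well→M2→Ref: bottleneck 7, flow now 7.
Augment Well→M2→M1→Ref: bottleneck 3, flow now 10.
Augment Well→M4→P3→Ref: bottleneck 7, flow now 17.
No augmenting path remains; maximum flow = 17.
By max-flow min-cut, the minimum cut capacity equals the max flow.
In the residual graph, reachable from Well: {Well, M4, P4}.
Min-cut edges: Well→M2 (10), M4→P3 (7); capacity 10 + 7 = 17.

17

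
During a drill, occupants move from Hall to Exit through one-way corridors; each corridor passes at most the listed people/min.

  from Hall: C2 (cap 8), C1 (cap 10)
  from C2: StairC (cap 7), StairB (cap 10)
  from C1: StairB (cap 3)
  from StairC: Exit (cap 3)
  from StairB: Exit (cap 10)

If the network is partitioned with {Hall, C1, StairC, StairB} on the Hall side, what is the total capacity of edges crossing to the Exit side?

21

Edges leaving {Hall, C1, StairC, StairB}: Hall→C2 (8), StairC→Exit (3), StairB→Exit (10).
Cut capacity = 8 + 3 + 10 = 21.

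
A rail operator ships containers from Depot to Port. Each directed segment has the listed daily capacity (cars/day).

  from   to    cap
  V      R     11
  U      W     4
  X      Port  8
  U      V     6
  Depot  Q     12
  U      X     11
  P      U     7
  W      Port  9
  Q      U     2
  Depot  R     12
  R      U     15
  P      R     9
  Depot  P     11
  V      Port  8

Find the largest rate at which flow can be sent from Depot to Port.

Augment Depot→P→U→V→Port: bottleneck 6, flow now 6.
Augment Depot→P→U→W→Port: bottleneck 1, flow now 7.
Augment Depot→Q→U→W→Port: bottleneck 2, flow now 9.
Augment Depot→R→U→W→Port: bottleneck 1, flow now 10.
Augment Depot→R→U→X→Port: bottleneck 8, flow now 18.
No augmenting path remains; maximum flow = 18.
In the residual graph, reachable from Depot: {Depot, P, Q, R, U, X}.
Min-cut edges: U→V (6), U→W (4), X→Port (8); capacity 6 + 4 + 8 = 18.
This cut is saturated, so no flow can exceed 18.

18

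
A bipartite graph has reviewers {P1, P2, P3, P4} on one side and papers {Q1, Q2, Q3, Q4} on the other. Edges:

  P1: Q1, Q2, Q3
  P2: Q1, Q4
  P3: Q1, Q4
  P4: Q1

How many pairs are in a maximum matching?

3

Unit-capacity flow: source→left, listed edges, right→sink; max matching = max flow.
Augmenting path P1→Q1 (+1); matched 1.
Augmenting path P2→Q4 (+1); matched 2.
Augmenting path P3→Q1→P1→Q2 (+1); matched 3.
No augmenting path remains; maximum matching = 3.
König certificate: {P1, Q1, Q4} is a vertex cover of size 3 (every listed pair touches it), so no matching can be larger.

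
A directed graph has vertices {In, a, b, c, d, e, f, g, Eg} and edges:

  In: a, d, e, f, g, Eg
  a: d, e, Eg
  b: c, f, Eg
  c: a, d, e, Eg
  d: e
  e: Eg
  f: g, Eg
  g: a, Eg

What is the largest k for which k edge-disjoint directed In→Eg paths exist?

Assign every edge capacity 1; by Menger, the answer equals the max flow.
Path In→Eg (+1); total 1.
Path In→a→Eg (+1); total 2.
Path In→e→Eg (+1); total 3.
Path In→f→Eg (+1); total 4.
Path In→g→Eg (+1); total 5.
No residual In→Eg path; max flow = 5.
Certifying cut of size 5: {In→Eg, In→a, In→f, In→g, e→Eg}.

5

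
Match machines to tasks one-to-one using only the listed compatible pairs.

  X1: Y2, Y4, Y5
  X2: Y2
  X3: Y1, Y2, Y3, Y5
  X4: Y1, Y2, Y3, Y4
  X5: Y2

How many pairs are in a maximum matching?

4

Unit-capacity flow: source→left, listed edges, right→sink; max matching = max flow.
Augmenting path X1→Y2 (+1); matched 1.
Augmenting path X3→Y1 (+1); matched 2.
Augmenting path X4→Y3 (+1); matched 3.
Augmenting path X2→Y2→X1→Y4 (+1); matched 4.
No augmenting path remains; maximum matching = 4.
König certificate: {X1, X3, X4, Y2} is a vertex cover of size 4 (every listed pair touches it), so no matching can be larger.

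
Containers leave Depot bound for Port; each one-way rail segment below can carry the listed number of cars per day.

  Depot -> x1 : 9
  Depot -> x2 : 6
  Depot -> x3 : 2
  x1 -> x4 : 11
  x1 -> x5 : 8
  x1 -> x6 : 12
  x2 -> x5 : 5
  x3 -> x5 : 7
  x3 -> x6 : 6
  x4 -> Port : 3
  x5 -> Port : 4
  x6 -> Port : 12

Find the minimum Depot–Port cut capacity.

Augment Depot→x1→x4→Port: bottleneck 3, flow now 3.
Augment Depot→x1→x5→Port: bottleneck 4, flow now 7.
Augment Depot→x1→x6→Port: bottleneck 2, flow now 9.
Augment Depot→x3→x6→Port: bottleneck 2, flow now 11.
Augment Depot→x2→x5→x1→x6→Port: bottleneck 4, flow now 15. (uses reverse residual edge)
No augmenting path remains; maximum flow = 15.
By max-flow min-cut, the minimum cut capacity equals the max flow.
In the residual graph, reachable from Depot: {Depot, x2, x5}.
Min-cut edges: Depot→x1 (9), Depot→x3 (2), x5→Port (4); capacity 9 + 2 + 4 = 15.

15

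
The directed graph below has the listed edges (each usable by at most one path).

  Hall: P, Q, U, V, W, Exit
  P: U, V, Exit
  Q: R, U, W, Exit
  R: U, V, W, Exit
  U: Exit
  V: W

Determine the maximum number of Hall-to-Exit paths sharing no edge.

4

Assign every edge capacity 1; by Menger, the answer equals the max flow.
Path Hall→Exit (+1); total 1.
Path Hall→P→Exit (+1); total 2.
Path Hall→Q→Exit (+1); total 3.
Path Hall→U→Exit (+1); total 4.
No residual Hall→Exit path; max flow = 4.
Certifying cut of size 4: {Hall→Exit, Hall→P, Hall→Q, Hall→U}.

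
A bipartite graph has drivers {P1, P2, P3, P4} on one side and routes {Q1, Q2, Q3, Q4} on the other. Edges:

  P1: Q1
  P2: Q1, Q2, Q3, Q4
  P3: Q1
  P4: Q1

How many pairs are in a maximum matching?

Unit-capacity flow: source→left, listed edges, right→sink; max matching = max flow.
Augmenting path P1→Q1 (+1); matched 1.
Augmenting path P2→Q2 (+1); matched 2.
No augmenting path remains; maximum matching = 2.
König certificate: {P2, Q1} is a vertex cover of size 2 (every listed pair touches it), so no matching can be larger.

2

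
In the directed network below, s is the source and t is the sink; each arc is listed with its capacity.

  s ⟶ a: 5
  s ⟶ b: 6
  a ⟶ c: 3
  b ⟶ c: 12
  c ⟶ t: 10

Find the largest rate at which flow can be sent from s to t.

9

Augment s→a→c→t: bottleneck 3, flow now 3.
Augment s→b→c→t: bottleneck 6, flow now 9.
No augmenting path remains; maximum flow = 9.
In the residual graph, reachable from s: {s, a}.
Min-cut edges: s→b (6), a→c (3); capacity 6 + 3 = 9.
This cut is saturated, so no flow can exceed 9.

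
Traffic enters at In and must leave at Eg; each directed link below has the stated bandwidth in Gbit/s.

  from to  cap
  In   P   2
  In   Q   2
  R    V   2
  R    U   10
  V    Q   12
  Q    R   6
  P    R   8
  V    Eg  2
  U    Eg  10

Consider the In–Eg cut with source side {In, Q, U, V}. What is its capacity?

20

Edges leaving {In, Q, U, V}: In→P (2), Q→R (6), U→Eg (10), V→Eg (2).
Cut capacity = 2 + 6 + 10 + 2 = 20.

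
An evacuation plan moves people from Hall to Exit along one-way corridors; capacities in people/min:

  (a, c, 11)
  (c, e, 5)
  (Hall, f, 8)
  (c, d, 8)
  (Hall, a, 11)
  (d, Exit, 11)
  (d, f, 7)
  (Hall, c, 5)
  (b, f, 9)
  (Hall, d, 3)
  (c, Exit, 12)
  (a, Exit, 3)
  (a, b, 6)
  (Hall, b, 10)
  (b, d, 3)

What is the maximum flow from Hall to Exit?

22

Augment Hall→a→Exit: bottleneck 3, flow now 3.
Augment Hall→c→Exit: bottleneck 5, flow now 8.
Augment Hall→d→Exit: bottleneck 3, flow now 11.
Augment Hall→a→c→Exit: bottleneck 7, flow now 18.
Augment Hall→b→d→Exit: bottleneck 3, flow now 21.
Augment Hall→a→c→d→Exit: bottleneck 1, flow now 22.
No augmenting path remains; maximum flow = 22.
In the residual graph, reachable from Hall: {Hall, b, f}.
Min-cut edges: Hall→a (11), Hall→c (5), Hall→d (3), b→d (3); capacity 11 + 5 + 3 + 3 = 22.
This cut is saturated, so no flow can exceed 22.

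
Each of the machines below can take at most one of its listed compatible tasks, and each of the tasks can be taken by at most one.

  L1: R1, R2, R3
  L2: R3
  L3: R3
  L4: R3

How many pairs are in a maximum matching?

2

Unit-capacity flow: source→left, listed edges, right→sink; max matching = max flow.
Augmenting path L1→R1 (+1); matched 1.
Augmenting path L2→R3 (+1); matched 2.
No augmenting path remains; maximum matching = 2.
König certificate: {L1, R3} is a vertex cover of size 2 (every listed pair touches it), so no matching can be larger.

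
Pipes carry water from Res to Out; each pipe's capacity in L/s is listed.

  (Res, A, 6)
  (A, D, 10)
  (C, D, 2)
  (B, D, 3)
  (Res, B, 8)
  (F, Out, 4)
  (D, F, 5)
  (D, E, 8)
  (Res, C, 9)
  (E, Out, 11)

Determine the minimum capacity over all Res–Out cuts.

Augment Res→A→D→E→Out: bottleneck 6, flow now 6.
Augment Res→B→D→E→Out: bottleneck 2, flow now 8.
Augment Res→B→D→F→Out: bottleneck 1, flow now 9.
Augment Res→C→D→F→Out: bottleneck 2, flow now 11.
No augmenting path remains; maximum flow = 11.
By max-flow min-cut, the minimum cut capacity equals the max flow.
In the residual graph, reachable from Res: {Res, B, C}.
Min-cut edges: Res→A (6), B→D (3), C→D (2); capacity 6 + 3 + 2 = 11.

11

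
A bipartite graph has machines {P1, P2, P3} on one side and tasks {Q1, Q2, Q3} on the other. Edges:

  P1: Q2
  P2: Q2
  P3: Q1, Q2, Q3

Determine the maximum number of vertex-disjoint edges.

Unit-capacity flow: source→left, listed edges, right→sink; max matching = max flow.
Augmenting path P1→Q2 (+1); matched 1.
Augmenting path P3→Q1 (+1); matched 2.
No augmenting path remains; maximum matching = 2.
König certificate: {P3, Q2} is a vertex cover of size 2 (every listed pair touches it), so no matching can be larger.

2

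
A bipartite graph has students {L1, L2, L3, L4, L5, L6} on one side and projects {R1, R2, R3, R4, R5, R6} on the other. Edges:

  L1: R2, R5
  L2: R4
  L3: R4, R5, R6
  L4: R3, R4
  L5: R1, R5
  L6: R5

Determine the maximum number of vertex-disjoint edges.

6

Unit-capacity flow: source→left, listed edges, right→sink; max matching = max flow.
Augmenting path L1→R2 (+1); matched 1.
Augmenting path L2→R4 (+1); matched 2.
Augmenting path L3→R5 (+1); matched 3.
Augmenting path L4→R3 (+1); matched 4.
Augmenting path L5→R1 (+1); matched 5.
Augmenting path L6→R5→L3→R6 (+1); matched 6.
No augmenting path remains; maximum matching = 6.
König certificate: {L1, L2, L3, L4, L5, L6} is a vertex cover of size 6 (every listed pair touches it), so no matching can be larger.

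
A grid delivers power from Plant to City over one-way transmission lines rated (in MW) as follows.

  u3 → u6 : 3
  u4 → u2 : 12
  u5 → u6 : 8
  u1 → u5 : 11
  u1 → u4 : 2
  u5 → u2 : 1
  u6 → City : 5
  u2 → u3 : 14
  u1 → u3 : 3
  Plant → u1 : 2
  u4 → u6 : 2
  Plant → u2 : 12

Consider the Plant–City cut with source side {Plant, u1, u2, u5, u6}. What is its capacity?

24

Edges leaving {Plant, u1, u2, u5, u6}: u1→u3 (3), u1→u4 (2), u2→u3 (14), u6→City (5).
Cut capacity = 3 + 2 + 14 + 5 = 24.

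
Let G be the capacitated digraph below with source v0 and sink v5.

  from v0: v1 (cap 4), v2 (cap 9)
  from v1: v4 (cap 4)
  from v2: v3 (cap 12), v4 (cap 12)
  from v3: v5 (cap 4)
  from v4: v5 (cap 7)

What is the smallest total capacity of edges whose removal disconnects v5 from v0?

11

Augment v0→v1→v4→v5: bottleneck 4, flow now 4.
Augment v0→v2→v3→v5: bottleneck 4, flow now 8.
Augment v0→v2→v4→v5: bottleneck 3, flow now 11.
No augmenting path remains; maximum flow = 11.
By max-flow min-cut, the minimum cut capacity equals the max flow.
In the residual graph, reachable from v0: {v0, v1, v2, v3, v4}.
Min-cut edges: v3→v5 (4), v4→v5 (7); capacity 4 + 7 = 11.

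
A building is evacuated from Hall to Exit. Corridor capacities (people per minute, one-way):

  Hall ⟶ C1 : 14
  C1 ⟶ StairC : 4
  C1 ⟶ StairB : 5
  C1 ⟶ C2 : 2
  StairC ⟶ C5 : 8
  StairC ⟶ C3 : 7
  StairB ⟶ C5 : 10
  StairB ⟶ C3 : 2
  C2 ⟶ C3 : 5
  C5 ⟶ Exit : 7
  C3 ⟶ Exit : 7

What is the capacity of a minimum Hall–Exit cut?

11

Augment Hall→C1→StairC→C5→Exit: bottleneck 4, flow now 4.
Augment Hall→C1→StairB→C5→Exit: bottleneck 3, flow now 7.
Augment Hall→C1→StairB→C3→Exit: bottleneck 2, flow now 9.
Augment Hall→C1→C2→C3→Exit: bottleneck 2, flow now 11.
No augmenting path remains; maximum flow = 11.
By max-flow min-cut, the minimum cut capacity equals the max flow.
In the residual graph, reachable from Hall: {Hall, C1}.
Min-cut edges: C1→StairC (4), C1→StairB (5), C1→C2 (2); capacity 4 + 5 + 2 = 11.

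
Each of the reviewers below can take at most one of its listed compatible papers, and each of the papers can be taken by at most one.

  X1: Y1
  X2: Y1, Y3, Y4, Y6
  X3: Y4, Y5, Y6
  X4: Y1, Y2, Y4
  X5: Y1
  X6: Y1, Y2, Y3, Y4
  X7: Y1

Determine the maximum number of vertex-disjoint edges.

5

Unit-capacity flow: source→left, listed edges, right→sink; max matching = max flow.
Augmenting path X1→Y1 (+1); matched 1.
Augmenting path X2→Y3 (+1); matched 2.
Augmenting path X3→Y4 (+1); matched 3.
Augmenting path X4→Y2 (+1); matched 4.
Augmenting path X6→Y3→X2→Y6 (+1); matched 5.
No augmenting path remains; maximum matching = 5.
König certificate: {X2, X3, X4, X6, Y1} is a vertex cover of size 5 (every listed pair touches it), so no matching can be larger.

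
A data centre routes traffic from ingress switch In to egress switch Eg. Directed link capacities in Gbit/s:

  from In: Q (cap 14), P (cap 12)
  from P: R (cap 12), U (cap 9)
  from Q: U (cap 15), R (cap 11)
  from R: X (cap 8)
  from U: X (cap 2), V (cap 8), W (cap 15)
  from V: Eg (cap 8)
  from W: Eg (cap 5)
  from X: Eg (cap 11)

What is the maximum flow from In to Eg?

23

Augment In→P→R→X→Eg: bottleneck 8, flow now 8.
Augment In→P→U→V→Eg: bottleneck 4, flow now 12.
Augment In→Q→U→V→Eg: bottleneck 4, flow now 16.
Augment In→Q→U→W→Eg: bottleneck 5, flow now 21.
Augment In→Q→U→X→Eg: bottleneck 2, flow now 23.
No augmenting path remains; maximum flow = 23.
In the residual graph, reachable from In: {In, P, Q, R, U, W}.
Min-cut edges: R→X (8), U→V (8), U→X (2), W→Eg (5); capacity 8 + 8 + 2 + 5 = 23.
This cut is saturated, so no flow can exceed 23.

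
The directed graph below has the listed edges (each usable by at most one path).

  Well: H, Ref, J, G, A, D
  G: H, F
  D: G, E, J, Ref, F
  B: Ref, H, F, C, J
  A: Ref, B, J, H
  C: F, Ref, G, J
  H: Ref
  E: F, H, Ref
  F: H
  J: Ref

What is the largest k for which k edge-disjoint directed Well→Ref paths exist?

5

Assign every edge capacity 1; by Menger, the answer equals the max flow.
Path Well→Ref (+1); total 1.
Path Well→A→Ref (+1); total 2.
Path Well→D→Ref (+1); total 3.
Path Well→H→Ref (+1); total 4.
Path Well→J→Ref (+1); total 5.
No residual Well→Ref path; max flow = 5.
Certifying cut of size 5: {H→Ref, Well→A, Well→D, Well→J, Well→Ref}.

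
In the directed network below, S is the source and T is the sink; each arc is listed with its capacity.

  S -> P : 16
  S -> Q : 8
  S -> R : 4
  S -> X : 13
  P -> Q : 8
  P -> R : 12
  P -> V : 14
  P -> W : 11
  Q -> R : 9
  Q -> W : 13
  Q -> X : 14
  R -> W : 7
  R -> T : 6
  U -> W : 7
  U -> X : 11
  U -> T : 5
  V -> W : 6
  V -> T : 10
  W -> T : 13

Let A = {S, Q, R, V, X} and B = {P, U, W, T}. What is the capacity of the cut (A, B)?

58

Edges leaving {S, Q, R, V, X}: S→P (16), Q→W (13), R→W (7), R→T (6), V→W (6), V→T (10).
Cut capacity = 16 + 13 + 7 + 6 + 6 + 10 = 58.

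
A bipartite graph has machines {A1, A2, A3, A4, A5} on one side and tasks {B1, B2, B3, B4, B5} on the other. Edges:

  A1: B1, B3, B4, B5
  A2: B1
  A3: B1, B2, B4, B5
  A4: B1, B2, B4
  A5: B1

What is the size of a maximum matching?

4

Unit-capacity flow: source→left, listed edges, right→sink; max matching = max flow.
Augmenting path A1→B1 (+1); matched 1.
Augmenting path A3→B2 (+1); matched 2.
Augmenting path A4→B4 (+1); matched 3.
Augmenting path A2→B1→A1→B3 (+1); matched 4.
No augmenting path remains; maximum matching = 4.
König certificate: {A1, A3, A4, B1} is a vertex cover of size 4 (every listed pair touches it), so no matching can be larger.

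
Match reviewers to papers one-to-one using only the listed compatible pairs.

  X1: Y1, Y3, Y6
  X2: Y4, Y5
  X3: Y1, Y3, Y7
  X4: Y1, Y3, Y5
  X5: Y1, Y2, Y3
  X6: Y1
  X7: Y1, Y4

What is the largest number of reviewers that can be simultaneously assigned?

7

Unit-capacity flow: source→left, listed edges, right→sink; max matching = max flow.
Augmenting path X1→Y1 (+1); matched 1.
Augmenting path X2→Y4 (+1); matched 2.
Augmenting path X3→Y3 (+1); matched 3.
Augmenting path X4→Y5 (+1); matched 4.
Augmenting path X5→Y2 (+1); matched 5.
Augmenting path X6→Y1→X1→Y6 (+1); matched 6.
Augmenting path X7→Y4→X2→Y5→X4→Y3→X3→Y7 (+1); matched 7.
No augmenting path remains; maximum matching = 7.
König certificate: {X1, X2, X3, X4, X5, X6, X7} is a vertex cover of size 7 (every listed pair touches it), so no matching can be larger.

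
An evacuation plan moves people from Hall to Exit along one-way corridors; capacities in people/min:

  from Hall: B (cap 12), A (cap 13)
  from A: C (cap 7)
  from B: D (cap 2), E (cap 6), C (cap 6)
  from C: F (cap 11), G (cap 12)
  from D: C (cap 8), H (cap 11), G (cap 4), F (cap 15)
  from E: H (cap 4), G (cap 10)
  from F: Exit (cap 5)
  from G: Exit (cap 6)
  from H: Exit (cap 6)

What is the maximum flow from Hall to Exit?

Augment Hall→A→C→F→Exit: bottleneck 5, flow now 5.
Augment Hall→A→C→G→Exit: bottleneck 2, flow now 7.
Augment Hall→B→C→G→Exit: bottleneck 4, flow now 11.
Augment Hall→B→D→H→Exit: bottleneck 2, flow now 13.
Augment Hall→B→E→H→Exit: bottleneck 4, flow now 17.
No augmenting path remains; maximum flow = 17.
In the residual graph, reachable from Hall: {Hall, A, B, C, E, F, G}.
Min-cut edges: B→D (2), E→H (4), F→Exit (5), G→Exit (6); capacity 2 + 4 + 5 + 6 = 17.
This cut is saturated, so no flow can exceed 17.

17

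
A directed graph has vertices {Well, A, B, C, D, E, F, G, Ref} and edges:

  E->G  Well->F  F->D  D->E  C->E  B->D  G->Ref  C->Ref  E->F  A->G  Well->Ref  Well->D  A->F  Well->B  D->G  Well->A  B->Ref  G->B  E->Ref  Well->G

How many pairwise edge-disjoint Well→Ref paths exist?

Assign every edge capacity 1; by Menger, the answer equals the max flow.
Path Well→Ref (+1); total 1.
Path Well→B→Ref (+1); total 2.
Path Well→G→Ref (+1); total 3.
Path Well→D→E→Ref (+1); total 4.
No residual Well→Ref path; max flow = 4.
Certifying cut of size 4: {B→Ref, D→E, G→Ref, Well→Ref}.

4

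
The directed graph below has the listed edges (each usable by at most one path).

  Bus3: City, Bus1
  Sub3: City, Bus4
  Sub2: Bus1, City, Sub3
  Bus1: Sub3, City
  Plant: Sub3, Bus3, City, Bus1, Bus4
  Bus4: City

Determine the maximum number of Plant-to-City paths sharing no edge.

5

Assign every edge capacity 1; by Menger, the answer equals the max flow.
Path Plant→City (+1); total 1.
Path Plant→Bus3→City (+1); total 2.
Path Plant→Bus1→City (+1); total 3.
Path Plant→Sub3→City (+1); total 4.
Path Plant→Bus4→City (+1); total 5.
No residual Plant→City path; max flow = 5.
Certifying cut of size 5: {Plant→Bus1, Plant→Bus3, Plant→Bus4, Plant→City, Plant→Sub3}.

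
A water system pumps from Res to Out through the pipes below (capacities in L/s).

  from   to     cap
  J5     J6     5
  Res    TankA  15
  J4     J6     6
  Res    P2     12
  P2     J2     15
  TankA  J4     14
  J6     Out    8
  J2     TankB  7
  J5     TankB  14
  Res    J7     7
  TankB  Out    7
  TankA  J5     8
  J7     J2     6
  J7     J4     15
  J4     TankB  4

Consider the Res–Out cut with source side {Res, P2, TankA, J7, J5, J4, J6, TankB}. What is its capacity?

36

Edges leaving {Res, P2, TankA, J7, J5, J4, J6, TankB}: P2→J2 (15), J7→J2 (6), J6→Out (8), TankB→Out (7).
Cut capacity = 15 + 6 + 8 + 7 = 36.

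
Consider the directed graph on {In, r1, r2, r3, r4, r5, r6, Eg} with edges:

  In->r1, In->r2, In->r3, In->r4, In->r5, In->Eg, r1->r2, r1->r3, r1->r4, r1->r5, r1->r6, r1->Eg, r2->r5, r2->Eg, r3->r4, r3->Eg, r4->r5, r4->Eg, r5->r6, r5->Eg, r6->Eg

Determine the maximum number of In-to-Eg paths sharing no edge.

6

Assign every edge capacity 1; by Menger, the answer equals the max flow.
Path In→Eg (+1); total 1.
Path In→r1→Eg (+1); total 2.
Path In→r2→Eg (+1); total 3.
Path In→r3→Eg (+1); total 4.
Path In→r4→Eg (+1); total 5.
Path In→r5→Eg (+1); total 6.
No residual In→Eg path; max flow = 6.
Certifying cut of size 6: {In→Eg, In→r1, In→r2, In→r3, In→r4, In→r5}.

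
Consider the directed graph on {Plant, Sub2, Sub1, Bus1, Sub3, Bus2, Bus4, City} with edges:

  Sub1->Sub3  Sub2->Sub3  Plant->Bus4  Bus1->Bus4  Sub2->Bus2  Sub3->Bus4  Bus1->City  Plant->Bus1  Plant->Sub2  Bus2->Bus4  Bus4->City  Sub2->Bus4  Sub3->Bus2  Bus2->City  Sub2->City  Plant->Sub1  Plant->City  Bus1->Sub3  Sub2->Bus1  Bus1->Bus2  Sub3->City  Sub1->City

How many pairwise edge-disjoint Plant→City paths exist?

Assign every edge capacity 1; by Menger, the answer equals the max flow.
Path Plant→City (+1); total 1.
Path Plant→Sub2→City (+1); total 2.
Path Plant→Sub1→City (+1); total 3.
Path Plant→Bus1→City (+1); total 4.
Path Plant→Bus4→City (+1); total 5.
No residual Plant→City path; max flow = 5.
Certifying cut of size 5: {Plant→Bus1, Plant→Bus4, Plant→City, Plant→Sub1, Plant→Sub2}.

5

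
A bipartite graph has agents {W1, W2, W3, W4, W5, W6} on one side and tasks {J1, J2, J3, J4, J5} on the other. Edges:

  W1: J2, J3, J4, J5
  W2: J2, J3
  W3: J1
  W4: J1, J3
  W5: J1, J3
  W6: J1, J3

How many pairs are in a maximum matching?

4

Unit-capacity flow: source→left, listed edges, right→sink; max matching = max flow.
Augmenting path W1→J2 (+1); matched 1.
Augmenting path W2→J3 (+1); matched 2.
Augmenting path W3→J1 (+1); matched 3.
Augmenting path W4→J3→W2→J2→W1→J4 (+1); matched 4.
No augmenting path remains; maximum matching = 4.
König certificate: {W1, W2, J1, J3} is a vertex cover of size 4 (every listed pair touches it), so no matching can be larger.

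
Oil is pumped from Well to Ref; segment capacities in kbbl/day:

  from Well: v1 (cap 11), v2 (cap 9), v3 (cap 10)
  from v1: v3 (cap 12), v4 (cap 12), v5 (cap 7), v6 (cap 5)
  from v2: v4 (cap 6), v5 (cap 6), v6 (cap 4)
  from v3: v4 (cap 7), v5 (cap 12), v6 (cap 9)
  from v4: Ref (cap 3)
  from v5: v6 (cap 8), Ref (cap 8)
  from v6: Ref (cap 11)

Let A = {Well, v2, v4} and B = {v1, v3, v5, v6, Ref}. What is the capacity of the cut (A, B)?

Edges leaving {Well, v2, v4}: Well→v1 (11), Well→v3 (10), v2→v5 (6), v2→v6 (4), v4→Ref (3).
Cut capacity = 11 + 10 + 6 + 4 + 3 = 34.

34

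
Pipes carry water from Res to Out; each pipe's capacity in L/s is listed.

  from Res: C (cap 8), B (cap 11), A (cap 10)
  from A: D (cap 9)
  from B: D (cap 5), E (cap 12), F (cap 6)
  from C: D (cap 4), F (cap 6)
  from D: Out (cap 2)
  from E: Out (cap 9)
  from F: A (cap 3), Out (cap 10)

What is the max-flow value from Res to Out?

19

Augment Res→A→D→Out: bottleneck 2, flow now 2.
Augment Res→B→E→Out: bottleneck 9, flow now 11.
Augment Res→B→F→Out: bottleneck 2, flow now 13.
Augment Res→C→F→Out: bottleneck 6, flow now 19.
No augmenting path remains; maximum flow = 19.
In the residual graph, reachable from Res: {Res, A, C, D}.
Min-cut edges: Res→B (11), C→F (6), D→Out (2); capacity 11 + 6 + 2 = 19.
This cut is saturated, so no flow can exceed 19.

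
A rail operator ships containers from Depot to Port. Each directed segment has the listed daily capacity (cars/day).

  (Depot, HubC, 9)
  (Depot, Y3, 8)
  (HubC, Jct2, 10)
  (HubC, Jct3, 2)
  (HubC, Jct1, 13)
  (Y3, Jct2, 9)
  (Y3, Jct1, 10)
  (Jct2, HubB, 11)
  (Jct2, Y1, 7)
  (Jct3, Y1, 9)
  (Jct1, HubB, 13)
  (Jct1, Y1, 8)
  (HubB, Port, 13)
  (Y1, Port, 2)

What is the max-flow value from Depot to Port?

15

Augment Depot→HubC→Jct2→HubB→Port: bottleneck 9, flow now 9.
Augment Depot→Y3→Jct2→HubB→Port: bottleneck 2, flow now 11.
Augment Depot→Y3→Jct2→Y1→Port: bottleneck 2, flow now 13.
Augment Depot→Y3→Jct1→HubB→Port: bottleneck 2, flow now 15.
No augmenting path remains; maximum flow = 15.
In the residual graph, reachable from Depot: {Depot, HubC, Y3, Jct2, Jct3, Jct1, HubB, Y1}.
Min-cut edges: HubB→Port (13), Y1→Port (2); capacity 13 + 2 = 15.
This cut is saturated, so no flow can exceed 15.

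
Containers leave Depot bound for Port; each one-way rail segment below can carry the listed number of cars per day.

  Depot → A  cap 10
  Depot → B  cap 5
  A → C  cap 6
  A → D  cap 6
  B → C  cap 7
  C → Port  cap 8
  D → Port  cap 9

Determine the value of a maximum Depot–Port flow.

Augment Depot→A→C→Port: bottleneck 6, flow now 6.
Augment Depot→A→D→Port: bottleneck 4, flow now 10.
Augment Depot→B→C→Port: bottleneck 2, flow now 12.
Augment Depot→B→C→A→D→Port: bottleneck 2, flow now 14. (uses reverse residual edge)
No augmenting path remains; maximum flow = 14.
In the residual graph, reachable from Depot: {Depot, A, B, C}.
Min-cut edges: A→D (6), C→Port (8); capacity 6 + 8 = 14.
This cut is saturated, so no flow can exceed 14.

14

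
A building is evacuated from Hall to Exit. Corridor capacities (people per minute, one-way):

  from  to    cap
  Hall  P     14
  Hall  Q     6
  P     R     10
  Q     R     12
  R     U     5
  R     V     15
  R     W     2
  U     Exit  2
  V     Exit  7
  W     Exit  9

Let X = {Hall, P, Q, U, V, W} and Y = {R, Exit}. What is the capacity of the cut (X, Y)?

Edges leaving {Hall, P, Q, U, V, W}: P→R (10), Q→R (12), U→Exit (2), V→Exit (7), W→Exit (9).
Cut capacity = 10 + 12 + 2 + 7 + 9 = 40.

40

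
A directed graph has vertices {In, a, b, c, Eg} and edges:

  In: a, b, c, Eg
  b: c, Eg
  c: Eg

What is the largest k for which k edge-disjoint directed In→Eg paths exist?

3

Assign every edge capacity 1; by Menger, the answer equals the max flow.
Path In→Eg (+1); total 1.
Path In→b→Eg (+1); total 2.
Path In→c→Eg (+1); total 3.
No residual In→Eg path; max flow = 3.
Certifying cut of size 3: {In→Eg, In→b, In→c}.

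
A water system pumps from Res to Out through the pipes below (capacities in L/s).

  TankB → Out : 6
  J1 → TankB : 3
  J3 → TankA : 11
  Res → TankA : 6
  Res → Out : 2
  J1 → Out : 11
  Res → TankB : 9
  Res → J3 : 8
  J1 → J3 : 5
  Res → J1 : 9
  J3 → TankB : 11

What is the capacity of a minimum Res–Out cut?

17

Augment Res→Out: bottleneck 2, flow now 2.
Augment Res→J1→Out: bottleneck 9, flow now 11.
Augment Res→TankB→Out: bottleneck 6, flow now 17.
No augmenting path remains; maximum flow = 17.
By max-flow min-cut, the minimum cut capacity equals the max flow.
In the residual graph, reachable from Res: {Res, J3, TankA, TankB}.
Min-cut edges: Res→J1 (9), Res→Out (2), TankB→Out (6); capacity 9 + 2 + 6 = 17.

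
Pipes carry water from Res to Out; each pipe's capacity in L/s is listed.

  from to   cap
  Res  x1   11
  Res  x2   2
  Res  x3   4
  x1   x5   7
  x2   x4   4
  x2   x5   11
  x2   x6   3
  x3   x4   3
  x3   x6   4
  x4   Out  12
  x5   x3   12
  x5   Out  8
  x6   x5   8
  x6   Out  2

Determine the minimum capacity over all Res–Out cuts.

Augment Res→x1→x5→Out: bottleneck 7, flow now 7.
Augment Res→x2→x4→Out: bottleneck 2, flow now 9.
Augment Res→x3→x4→Out: bottleneck 3, flow now 12.
Augment Res→x3→x6→Out: bottleneck 1, flow now 13.
No augmenting path remains; maximum flow = 13.
By max-flow min-cut, the minimum cut capacity equals the max flow.
In the residual graph, reachable from Res: {Res, x1}.
Min-cut edges: Res→x2 (2), Res→x3 (4), x1→x5 (7); capacity 2 + 4 + 7 = 13.

13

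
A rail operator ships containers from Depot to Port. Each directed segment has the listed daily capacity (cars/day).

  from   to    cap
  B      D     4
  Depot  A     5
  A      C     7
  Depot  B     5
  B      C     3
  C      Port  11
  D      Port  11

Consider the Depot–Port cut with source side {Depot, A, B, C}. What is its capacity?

Edges leaving {Depot, A, B, C}: B→D (4), C→Port (11).
Cut capacity = 4 + 11 = 15.

15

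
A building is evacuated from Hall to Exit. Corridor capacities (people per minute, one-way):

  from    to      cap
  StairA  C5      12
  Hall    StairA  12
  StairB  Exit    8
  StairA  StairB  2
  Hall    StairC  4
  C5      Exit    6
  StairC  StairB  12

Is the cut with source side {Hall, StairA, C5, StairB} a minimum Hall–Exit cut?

Given cut capacity: 4 + 6 + 8 = 18.
Augment Hall→StairC→StairB→Exit: bottleneck 4, flow now 4.
Augment Hall→StairA→C5→Exit: bottleneck 6, flow now 10.
Augment Hall→StairA→StairB→Exit: bottleneck 2, flow now 12.
No augmenting path remains; maximum flow = 12.
In the residual graph, reachable from Hall: {Hall, StairA, C5}.
Min-cut edges: Hall→StairC (4), StairA→StairB (2), C5→Exit (6); capacity 4 + 2 + 6 = 12.
Cut capacity 18 exceeds the max flow 12, so it is not minimum.

No — its capacity is 18, but the minimum cut has capacity 12.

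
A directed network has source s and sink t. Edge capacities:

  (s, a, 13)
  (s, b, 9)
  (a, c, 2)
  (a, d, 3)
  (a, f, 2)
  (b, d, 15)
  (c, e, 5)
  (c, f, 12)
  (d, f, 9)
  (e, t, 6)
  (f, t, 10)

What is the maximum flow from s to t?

Augment s→a→f→t: bottleneck 2, flow now 2.
Augment s→a→c→e→t: bottleneck 2, flow now 4.
Augment s→a→d→f→t: bottleneck 3, flow now 7.
Augment s→b→d→f→t: bottleneck 5, flow now 12.
No augmenting path remains; maximum flow = 12.
In the residual graph, reachable from s: {s, a, b, d, f}.
Min-cut edges: a→c (2), f→t (10); capacity 2 + 10 = 12.
This cut is saturated, so no flow can exceed 12.

12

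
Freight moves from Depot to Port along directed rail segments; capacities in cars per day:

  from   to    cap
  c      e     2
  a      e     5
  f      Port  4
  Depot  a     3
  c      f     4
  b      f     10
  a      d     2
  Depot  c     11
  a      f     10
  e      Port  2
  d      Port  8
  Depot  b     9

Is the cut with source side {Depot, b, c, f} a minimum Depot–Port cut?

No — its capacity is 9, but the minimum cut has capacity 8.

Given cut capacity: 3 + 2 + 4 = 9.
Augment Depot→a→d→Port: bottleneck 2, flow now 2.
Augment Depot→a→e→Port: bottleneck 1, flow now 3.
Augment Depot→b→f→Port: bottleneck 4, flow now 7.
Augment Depot→c→e→Port: bottleneck 1, flow now 8.
No augmenting path remains; maximum flow = 8.
In the residual graph, reachable from Depot: {Depot, a, b, c, e, f}.
Min-cut edges: a→d (2), e→Port (2), f→Port (4); capacity 2 + 2 + 4 = 8.
Cut capacity 9 exceeds the max flow 8, so it is not minimum.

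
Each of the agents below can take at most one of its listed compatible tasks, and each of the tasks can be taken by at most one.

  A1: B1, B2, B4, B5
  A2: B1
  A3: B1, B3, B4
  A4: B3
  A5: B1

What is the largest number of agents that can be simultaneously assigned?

4

Unit-capacity flow: source→left, listed edges, right→sink; max matching = max flow.
Augmenting path A1→B1 (+1); matched 1.
Augmenting path A3→B3 (+1); matched 2.
Augmenting path A2→B1→A1→B2 (+1); matched 3.
Augmenting path A4→B3→A3→B4 (+1); matched 4.
No augmenting path remains; maximum matching = 4.
König certificate: {A1, A3, A4, B1} is a vertex cover of size 4 (every listed pair touches it), so no matching can be larger.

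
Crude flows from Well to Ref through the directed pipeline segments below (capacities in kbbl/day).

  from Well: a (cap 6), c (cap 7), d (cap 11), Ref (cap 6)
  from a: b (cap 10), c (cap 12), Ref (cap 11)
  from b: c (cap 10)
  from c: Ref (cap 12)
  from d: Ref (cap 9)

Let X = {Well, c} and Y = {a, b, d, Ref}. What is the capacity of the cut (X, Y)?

Edges leaving {Well, c}: Well→a (6), Well→d (11), Well→Ref (6), c→Ref (12).
Cut capacity = 6 + 11 + 6 + 12 = 35.

35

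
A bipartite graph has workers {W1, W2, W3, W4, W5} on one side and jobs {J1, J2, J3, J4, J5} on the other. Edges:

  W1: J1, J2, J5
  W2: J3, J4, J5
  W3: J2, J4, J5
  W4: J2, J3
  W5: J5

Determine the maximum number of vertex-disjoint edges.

5

Unit-capacity flow: source→left, listed edges, right→sink; max matching = max flow.
Augmenting path W1→J1 (+1); matched 1.
Augmenting path W2→J3 (+1); matched 2.
Augmenting path W3→J2 (+1); matched 3.
Augmenting path W5→J5 (+1); matched 4.
Augmenting path W4→J2→W3→J4 (+1); matched 5.
No augmenting path remains; maximum matching = 5.
König certificate: {W1, W2, W3, W4, W5} is a vertex cover of size 5 (every listed pair touches it), so no matching can be larger.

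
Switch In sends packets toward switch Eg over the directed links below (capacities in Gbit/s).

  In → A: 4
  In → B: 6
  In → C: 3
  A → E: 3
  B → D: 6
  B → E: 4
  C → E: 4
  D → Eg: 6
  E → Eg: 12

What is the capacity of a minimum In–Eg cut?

12

Augment In→A→E→Eg: bottleneck 3, flow now 3.
Augment In→B→D→Eg: bottleneck 6, flow now 9.
Augment In→C→E→Eg: bottleneck 3, flow now 12.
No augmenting path remains; maximum flow = 12.
By max-flow min-cut, the minimum cut capacity equals the max flow.
In the residual graph, reachable from In: {In, A}.
Min-cut edges: In→B (6), In→C (3), A→E (3); capacity 6 + 3 + 3 = 12.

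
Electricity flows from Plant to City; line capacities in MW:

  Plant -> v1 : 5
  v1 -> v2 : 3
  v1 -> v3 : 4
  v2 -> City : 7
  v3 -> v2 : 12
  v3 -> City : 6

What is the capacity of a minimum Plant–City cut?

Augment Plant→v1→v2→City: bottleneck 3, flow now 3.
Augment Plant→v1→v3→City: bottleneck 2, flow now 5.
No augmenting path remains; maximum flow = 5.
By max-flow min-cut, the minimum cut capacity equals the max flow.
In the residual graph, reachable from Plant: {Plant}.
Min-cut edges: Plant→v1 (5); capacity 5 = 5.

5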